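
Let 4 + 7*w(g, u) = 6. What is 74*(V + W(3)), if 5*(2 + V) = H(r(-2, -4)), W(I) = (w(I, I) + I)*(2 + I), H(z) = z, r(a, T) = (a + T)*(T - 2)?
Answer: 56018/35 ≈ 1600.5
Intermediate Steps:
r(a, T) = (-2 + T)*(T + a) (r(a, T) = (T + a)*(-2 + T) = (-2 + T)*(T + a))
w(g, u) = 2/7 (w(g, u) = -4/7 + (⅐)*6 = -4/7 + 6/7 = 2/7)
W(I) = (2 + I)*(2/7 + I) (W(I) = (2/7 + I)*(2 + I) = (2 + I)*(2/7 + I))
V = 26/5 (V = -2 + ((-4)² - 2*(-4) - 2*(-2) - 4*(-2))/5 = -2 + (16 + 8 + 4 + 8)/5 = -2 + (⅕)*36 = -2 + 36/5 = 26/5 ≈ 5.2000)
74*(V + W(3)) = 74*(26/5 + (4/7 + 3² + (16/7)*3)) = 74*(26/5 + (4/7 + 9 + 48/7)) = 74*(26/5 + 115/7) = 74*(757/35) = 56018/35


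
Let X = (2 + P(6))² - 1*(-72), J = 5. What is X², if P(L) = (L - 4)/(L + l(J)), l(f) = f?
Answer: 86266944/14641 ≈ 5892.1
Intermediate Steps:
P(L) = (-4 + L)/(5 + L) (P(L) = (L - 4)/(L + 5) = (-4 + L)/(5 + L))
X = 9288/121 (X = (2 + (-4 + 6)/(5 + 6))² - 1*(-72) = (2 + 2/11)² + 72 = (24/11)² + 72 = 576/121 + 72 = 9288/121 ≈ 76.760)
X² = (9288/121)² = 86266944/14641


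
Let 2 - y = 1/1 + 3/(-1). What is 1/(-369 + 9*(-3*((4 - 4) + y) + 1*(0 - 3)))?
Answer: -1/504 ≈ -0.0019841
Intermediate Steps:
y = 4 (y = 2 - (1/1 + 3/(-1)) = 2 - (1*1 + 3*(-1)) = 2 - (1 - 3) = 2 - 1*(-2) = 2 + 2 = 4)
1/(-369 + 9*(-3*((4 - 4) + y) + 1*(0 - 3))) = 1/(-369 + 9*(-3*((4 - 4) + 4) + 1*(0 - 3))) = 1/(-369 + 9*(-3*(0 + 4) + 1*(-3))) = 1/(-369 + 9*(-3*4 - 3)) = 1/(-369 + 9*(-12 - 3)) = 1/(-369 + 9*(-15)) = 1/(-369 - 135) = 1/(-504) = -1/504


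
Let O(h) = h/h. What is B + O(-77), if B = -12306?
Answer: -12305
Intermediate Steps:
O(h) = 1
B + O(-77) = -12306 + 1 = -12305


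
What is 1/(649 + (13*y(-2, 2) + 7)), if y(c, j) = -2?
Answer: 1/630 ≈ 0.0015873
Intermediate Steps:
1/(649 + (13*y(-2, 2) + 7)) = 1/(649 + (13*(-2) + 7)) = 1/(649 + (-26 + 7)) = 1/(649 - 19) = 1/630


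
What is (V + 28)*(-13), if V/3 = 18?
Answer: -1066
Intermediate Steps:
V = 54 (V = 3*18 = 54)
(V + 28)*(-13) = (54 + 28)*(-13) = 82*(-13) = -1066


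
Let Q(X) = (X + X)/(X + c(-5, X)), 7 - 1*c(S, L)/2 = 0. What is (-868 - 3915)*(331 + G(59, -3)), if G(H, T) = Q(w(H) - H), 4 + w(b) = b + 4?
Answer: -1583173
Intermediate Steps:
w(b) = b (w(b) = -4 + (b + 4) = -4 + (4 + b) = b)
c(S, L) = 14 (c(S, L) = 14 - 2*0 = 14 + 0 = 14)
Q(X) = 2*X/(14 + X) (Q(X) = (X + X)/(X + 14) = (2*X)/(14 + X) = 2*X/(14 + X))
G(H, T) = 0 (G(H, T) = 2*(H - H)/(14 + (H - H)) = 2*0/(14 + 0) = 2*0/14 = 2*0*(1/14) = 0)
(-868 - 3915)*(331 + G(59, -3)) = (-868 - 3915)*(331 + 0) = -4783*331 = -1583173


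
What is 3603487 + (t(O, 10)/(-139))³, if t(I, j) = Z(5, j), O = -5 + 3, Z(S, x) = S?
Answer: 9677593153328/2685619 ≈ 3.6035e+6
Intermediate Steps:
O = -2
t(I, j) = 5
3603487 + (t(O, 10)/(-139))³ = 3603487 + (5/(-139))³ = 3603487 + (5*(-1/139))³ = 3603487 + (-5/139)³ = 3603487 - 125/2685619 = 9677593153328/2685619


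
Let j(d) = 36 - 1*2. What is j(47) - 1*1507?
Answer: -1473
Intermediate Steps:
j(d) = 34 (j(d) = 36 - 2 = 34)
j(47) - 1*1507 = 34 - 1*1507 = 34 - 1507 = -1473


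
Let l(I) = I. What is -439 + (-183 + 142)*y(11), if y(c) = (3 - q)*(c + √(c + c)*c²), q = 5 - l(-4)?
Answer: 2267 + 29766*√22 ≈ 1.4188e+5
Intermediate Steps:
q = 9 (q = 5 - 1*(-4) = 5 + 4 = 9)
y(c) = -6*c - 6*√2*c^(5/2) (y(c) = (3 - 1*9)*(c + √(c + c)*c²) = (3 - 9)*(c + √(2*c)*c²) = -6*(c + (√2*√c)*c²) = -6*(c + √2*c^(5/2)) = -6*c - 6*√2*c^(5/2))
-439 + (-183 + 142)*y(11) = -439 + (-183 + 142)*(-6*11 - 6*√2*11^(5/2)) = -439 - 41*(-66 - 6*√2*121*√11) = -439 - 41*(-66 - 726*√22) = -439 + (2706 + 29766*√22) = 2267 + 29766*√22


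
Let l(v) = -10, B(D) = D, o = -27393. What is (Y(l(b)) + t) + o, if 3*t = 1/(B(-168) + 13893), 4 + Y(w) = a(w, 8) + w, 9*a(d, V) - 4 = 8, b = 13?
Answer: -1128428324/41175 ≈ -27406.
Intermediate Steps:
a(d, V) = 4/3 (a(d, V) = 4/9 + (⅑)*8 = 4/9 + 8/9 = 4/3)
Y(w) = -8/3 + w (Y(w) = -4 + (4/3 + w) = -8/3 + w)
t = 1/41175 (t = 1/(3*(-168 + 13893)) = (⅓)/13725 = (⅓)*(1/13725) = 1/41175 ≈ 2.4287e-5)
(Y(l(b)) + t) + o = ((-8/3 - 10) + 1/41175) - 27393 = (-38/3 + 1/41175) - 27393 = -521549/41175 - 27393 = -1128428324/41175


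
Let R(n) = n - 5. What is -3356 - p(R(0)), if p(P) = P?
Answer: -3351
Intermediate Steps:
R(n) = -5 + n
-3356 - p(R(0)) = -3356 - (-5 + 0) = -3356 - 1*(-5) = -3356 + 5 = -3351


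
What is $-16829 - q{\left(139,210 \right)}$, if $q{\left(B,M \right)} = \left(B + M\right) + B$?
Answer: $-17317$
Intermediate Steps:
$q{\left(B,M \right)} = M + 2 B$
$-16829 - q{\left(139,210 \right)} = -16829 - \left(210 + 2 \cdot 139\right) = -16829 - \left(210 + 278\right) = -16829 - 488 = -17317$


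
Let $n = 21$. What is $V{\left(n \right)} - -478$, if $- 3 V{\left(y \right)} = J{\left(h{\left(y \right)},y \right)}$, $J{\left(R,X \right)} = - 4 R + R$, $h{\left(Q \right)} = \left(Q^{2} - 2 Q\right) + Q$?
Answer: $898$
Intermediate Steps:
$h{\left(Q \right)} = Q^{2} - Q$
$J{\left(R,X \right)} = - 3 R$
$V{\left(y \right)} = y \left(-1 + y\right)$ ($V{\left(y \right)} = - \frac{\left(-3\right) y \left(-1 + y\right)}{3} = y \left(-1 + y\right)$)
$V{\left(n \right)} - -478 = 21 \left(-1 + 21\right) - -478 = 21 \cdot 20 + 478 = 420 + 478 = 898$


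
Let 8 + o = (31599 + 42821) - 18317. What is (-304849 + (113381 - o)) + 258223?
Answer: 10660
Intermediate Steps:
o = 56095 (o = -8 + ((31599 + 42821) - 18317) = -8 + (74420 - 18317) = -8 + 56103 = 56095)
(-304849 + (113381 - o)) + 258223 = (-304849 + (113381 - 1*56095)) + 258223 = (-304849 + (113381 - 56095)) + 258223 = (-304849 + 57286) + 258223 = -247563 + 258223 = 10660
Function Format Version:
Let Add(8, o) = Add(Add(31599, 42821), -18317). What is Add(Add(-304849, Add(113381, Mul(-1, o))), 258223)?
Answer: 10660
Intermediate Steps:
o = 56095 (o = Add(-8, Add(Add(31599, 42821), -18317)) = Add(-8, Add(74420, -18317)) = Add(-8, 56103) = 56095)
Add(Add(-304849, Add(113381, Mul(-1, o))), 258223) = Add(Add(-304849, Add(113381, Mul(-1, 56095))), 258223) = Add(Add(-304849, Add(113381, -56095)), 258223) = Add(Add(-304849, 57286), 258223) = Add(-247563, 258223) = 10660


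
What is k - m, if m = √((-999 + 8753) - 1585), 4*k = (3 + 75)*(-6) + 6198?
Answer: 2865/2 - √6169 ≈ 1354.0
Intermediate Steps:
k = 2865/2 (k = ((3 + 75)*(-6) + 6198)/4 = (78*(-6) + 6198)/4 = (-468 + 6198)/4 = (¼)*5730 = 2865/2 ≈ 1432.5)
m = √6169 (m = √(7754 - 1585) = √6169 ≈ 78.543)
k - m = 2865/2 - √6169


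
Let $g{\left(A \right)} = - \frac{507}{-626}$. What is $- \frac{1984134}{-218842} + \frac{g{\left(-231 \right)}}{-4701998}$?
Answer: $\frac{2920100297739669}{322075324296908} \approx 9.0665$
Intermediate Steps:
$g{\left(A \right)} = \frac{507}{626}$ ($g{\left(A \right)} = \left(-507\right) \left(- \frac{1}{626}\right) = \frac{507}{626}$)
$- \frac{1984134}{-218842} + \frac{g{\left(-231 \right)}}{-4701998} = - \frac{1984134}{-218842} + \frac{507}{626 \left(-4701998\right)} = \left(-1984134\right) \left(- \frac{1}{218842}\right) + \frac{507}{626} \left(- \frac{1}{4701998}\right) = \frac{992067}{109421} - \frac{507}{2943450748} = \frac{2920100297739669}{322075324296908}$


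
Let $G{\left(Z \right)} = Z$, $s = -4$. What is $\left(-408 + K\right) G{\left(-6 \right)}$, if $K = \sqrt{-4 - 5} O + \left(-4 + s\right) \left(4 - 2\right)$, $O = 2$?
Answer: $2544 - 36 i \approx 2544.0 - 36.0 i$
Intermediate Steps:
$K = -16 + 6 i$ ($K = \sqrt{-4 - 5} \cdot 2 + \left(-4 - 4\right) \left(4 - 2\right) = \sqrt{-9} \cdot 2 - 16 = 3 i 2 - 16 = 6 i - 16 = -16 + 6 i \approx -16.0 + 6.0 i$)
$\left(-408 + K\right) G{\left(-6 \right)} = \left(-408 - \left(16 - 6 i\right)\right) \left(-6\right) = \left(-424 + 6 i\right) \left(-6\right) = 2544 - 36 i$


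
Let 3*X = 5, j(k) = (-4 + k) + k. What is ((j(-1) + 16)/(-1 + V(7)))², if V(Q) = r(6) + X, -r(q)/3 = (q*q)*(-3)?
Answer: 225/237169 ≈ 0.00094869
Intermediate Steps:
j(k) = -4 + 2*k
X = 5/3 (X = (⅓)*5 = 5/3 ≈ 1.6667)
r(q) = 9*q² (r(q) = -3*q*q*(-3) = -3*q²*(-3) = -(-9)*q² = 9*q²)
V(Q) = 977/3 (V(Q) = 9*6² + 5/3 = 9*36 + 5/3 = 324 + 5/3 = 977/3)
((j(-1) + 16)/(-1 + V(7)))² = (((-4 + 2*(-1)) + 16)/(-1 + 977/3))² = (((-4 - 2) + 16)/(974/3))² = ((-6 + 16)*(3/974))² = (10*(3/974))² = (15/487)² = 225/237169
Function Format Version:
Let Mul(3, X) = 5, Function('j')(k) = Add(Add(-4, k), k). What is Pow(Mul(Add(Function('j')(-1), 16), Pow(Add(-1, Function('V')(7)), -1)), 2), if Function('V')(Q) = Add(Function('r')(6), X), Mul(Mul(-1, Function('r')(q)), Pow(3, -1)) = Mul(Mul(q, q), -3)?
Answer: Rational(225, 237169) ≈ 0.00094869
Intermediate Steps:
Function('j')(k) = Add(-4, Mul(2, k))
X = Rational(5, 3) (X = Mul(Rational(1, 3), 5) = Rational(5, 3) ≈ 1.6667)
Function('r')(q) = Mul(9, Pow(q, 2)) (Function('r')(q) = Mul(-3, Mul(Mul(q, q), -3)) = Mul(-3, Mul(Pow(q, 2), -3)) = Mul(-3, Mul(-3, Pow(q, 2))) = Mul(9, Pow(q, 2)))
Function('V')(Q) = Rational(977, 3) (Function('V')(Q) = Add(Mul(9, Pow(6, 2)), Rational(5, 3)) = Add(Mul(9, 36), Rational(5, 3)) = Add(324, Rational(5, 3)) = Rational(977, 3))
Pow(Mul(Add(Function('j')(-1), 16), Pow(Add(-1, Function('V')(7)), -1)), 2) = Pow(Mul(Add(Add(-4, Mul(2, -1)), 16), Pow(Add(-1, Rational(977, 3)), -1)), 2) = Pow(Mul(Add(Add(-4, -2), 16), Pow(Rational(974, 3), -1)), 2) = Pow(Mul(Add(-6, 16), Rational(3, 974)), 2) = Pow(Mul(10, Rational(3, 974)), 2) = Pow(Rational(15, 487), 2) = Rational(225, 237169)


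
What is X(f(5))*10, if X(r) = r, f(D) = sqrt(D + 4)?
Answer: 30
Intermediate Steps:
f(D) = sqrt(4 + D)
X(f(5))*10 = sqrt(4 + 5)*10 = sqrt(9)*10 = 3*10 = 30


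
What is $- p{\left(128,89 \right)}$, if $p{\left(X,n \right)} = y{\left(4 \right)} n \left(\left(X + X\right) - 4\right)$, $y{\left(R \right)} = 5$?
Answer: $-112140$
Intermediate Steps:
$p{\left(X,n \right)} = 5 n \left(-4 + 2 X\right)$ ($p{\left(X,n \right)} = 5 n \left(\left(X + X\right) - 4\right) = 5 n \left(2 X - 4\right) = 5 n \left(-4 + 2 X\right)$)
$- p{\left(128,89 \right)} = - 10 \cdot 89 \left(-2 + 128\right) = - 10 \cdot 89 \cdot 126 = \left(-1\right) 112140 = -112140$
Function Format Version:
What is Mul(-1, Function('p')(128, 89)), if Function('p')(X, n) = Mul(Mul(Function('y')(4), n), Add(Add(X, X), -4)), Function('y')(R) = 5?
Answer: -112140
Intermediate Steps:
Function('p')(X, n) = Mul(5, n, Add(-4, Mul(2, X))) (Function('p')(X, n) = Mul(Mul(5, n), Add(Add(X, X), -4)) = Mul(Mul(5, n), Add(Mul(2, X), -4)) = Mul(Mul(5, n), Add(-4, Mul(2, X))) = Mul(5, n, Add(-4, Mul(2, X))))
Mul(-1, Function('p')(128, 89)) = Mul(-1, Mul(10, 89, Add(-2, 128))) = Mul(-1, Mul(10, 89, 126)) = Mul(-1, 112140) = -112140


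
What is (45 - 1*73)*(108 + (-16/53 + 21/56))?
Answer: -320761/106 ≈ -3026.0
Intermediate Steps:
(45 - 1*73)*(108 + (-16/53 + 21/56)) = (45 - 73)*(108 + (-16*1/53 + 21*(1/56))) = -28*(108 + (-16/53 + 3/8)) = -28*(108 + 31/424) = -28*45823/424 = -320761/106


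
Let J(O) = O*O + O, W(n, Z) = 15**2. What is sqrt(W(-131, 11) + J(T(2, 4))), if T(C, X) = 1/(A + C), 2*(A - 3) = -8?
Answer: sqrt(227) ≈ 15.067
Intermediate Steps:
A = -1 (A = 3 + (1/2)*(-8) = 3 - 4 = -1)
W(n, Z) = 225
T(C, X) = 1/(-1 + C)
J(O) = O + O**2 (J(O) = O**2 + O = O + O**2)
sqrt(W(-131, 11) + J(T(2, 4))) = sqrt(225 + (1 + 1/(-1 + 2))/(-1 + 2)) = sqrt(225 + (1 + 1/1)/1) = sqrt(225 + 1*(1 + 1)) = sqrt(225 + 1*2) = sqrt(225 + 2) = sqrt(227)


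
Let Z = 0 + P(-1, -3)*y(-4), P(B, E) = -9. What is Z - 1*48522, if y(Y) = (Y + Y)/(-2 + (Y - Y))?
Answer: -48558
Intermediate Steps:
y(Y) = -Y (y(Y) = (2*Y)/(-2 + 0) = (2*Y)/(-2) = (2*Y)*(-1/2) = -Y)
Z = -36 (Z = 0 - (-9)*(-4) = 0 - 9*4 = 0 - 36 = -36)
Z - 1*48522 = -36 - 1*48522 = -36 - 48522 = -48558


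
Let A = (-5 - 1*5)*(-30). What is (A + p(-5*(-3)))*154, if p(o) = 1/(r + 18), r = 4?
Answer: 46207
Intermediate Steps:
p(o) = 1/22 (p(o) = 1/(4 + 18) = 1/22)
A = 300 (A = (-5 - 5)*(-30) = -10*(-30) = 300)
(A + p(-5*(-3)))*154 = (300 + 1/22)*154 = (6601/22)*154 = 46207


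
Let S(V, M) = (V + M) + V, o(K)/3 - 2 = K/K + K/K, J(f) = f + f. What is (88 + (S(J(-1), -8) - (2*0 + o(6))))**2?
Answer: 4096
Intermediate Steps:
J(f) = 2*f
o(K) = 12 (o(K) = 6 + 3*(K/K + K/K) = 6 + 3*(1 + 1) = 6 + 3*2 = 6 + 6 = 12)
S(V, M) = M + 2*V (S(V, M) = (M + V) + V = M + 2*V)
(88 + (S(J(-1), -8) - (2*0 + o(6))))**2 = (88 + ((-8 + 2*(2*(-1))) - (2*0 + 12)))**2 = (88 + ((-8 + 2*(-2)) - (0 + 12)))**2 = (88 + ((-8 - 4) - 1*12))**2 = (88 + (-12 - 12))**2 = (88 - 24)**2 = 64**2 = 4096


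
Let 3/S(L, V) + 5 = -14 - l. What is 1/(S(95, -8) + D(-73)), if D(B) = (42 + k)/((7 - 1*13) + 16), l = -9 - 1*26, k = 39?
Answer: 80/663 ≈ 0.12066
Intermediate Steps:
l = -35 (l = -9 - 26 = -35)
S(L, V) = 3/16 (S(L, V) = 3/(-5 + (-14 - 1*(-35))) = 3/(-5 + (-14 + 35)) = 3/(-5 + 21) = 3/16)
D(B) = 81/10 (D(B) = (42 + 39)/((7 - 1*13) + 16) = 81/((7 - 13) + 16) = 81/(-6 + 16) = 81/10)
1/(S(95, -8) + D(-73)) = 1/(3/16 + 81/10) = 1/(663/80) = 80/663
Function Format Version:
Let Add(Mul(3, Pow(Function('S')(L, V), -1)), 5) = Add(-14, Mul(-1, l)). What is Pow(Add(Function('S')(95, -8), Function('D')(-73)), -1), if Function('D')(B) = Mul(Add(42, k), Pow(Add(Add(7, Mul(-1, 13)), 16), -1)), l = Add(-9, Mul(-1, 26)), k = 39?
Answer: Rational(80, 663) ≈ 0.12066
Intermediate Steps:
l = -35 (l = Add(-9, -26) = -35)
Function('S')(L, V) = Rational(3, 16) (Function('S')(L, V) = Mul(3, Pow(Add(-5, Add(-14, Mul(-1, -35))), -1)) = Mul(3, Pow(Add(-5, Add(-14, 35)), -1)) = Mul(3, Pow(Add(-5, 21), -1)) = Mul(3, Pow(16, -1)) = Mul(3, Rational(1, 16)) = Rational(3, 16))
Function('D')(B) = Rational(81, 10) (Function('D')(B) = Mul(Add(42, 39), Pow(Add(Add(7, Mul(-1, 13)), 16), -1)) = Mul(81, Pow(Add(Add(7, -13), 16), -1)) = Mul(81, Pow(Add(-6, 16), -1)) = Mul(81, Pow(10, -1)) = Mul(81, Rational(1, 10)) = Rational(81, 10))
Pow(Add(Function('S')(95, -8), Function('D')(-73)), -1) = Pow(Add(Rational(3, 16), Rational(81, 10)), -1) = Pow(Rational(663, 80), -1) = Rational(80, 663)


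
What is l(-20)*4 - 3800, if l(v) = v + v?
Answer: -3960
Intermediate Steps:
l(v) = 2*v
l(-20)*4 - 3800 = (2*(-20))*4 - 3800 = -40*4 - 3800 = -160 - 3800 = -3960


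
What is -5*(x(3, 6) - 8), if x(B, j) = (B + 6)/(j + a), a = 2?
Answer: 275/8 ≈ 34.375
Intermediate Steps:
x(B, j) = (6 + B)/(2 + j) (x(B, j) = (B + 6)/(j + 2) = (6 + B)/(2 + j))
-5*(x(3, 6) - 8) = -5*((6 + 3)/(2 + 6) - 8) = -5*(9/8 - 8) = -5*(-55/8) = 275/8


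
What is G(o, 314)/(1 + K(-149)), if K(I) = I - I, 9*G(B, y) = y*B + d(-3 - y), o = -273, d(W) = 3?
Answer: -28573/3 ≈ -9524.3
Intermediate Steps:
G(B, y) = ⅓ + B*y/9 (G(B, y) = (y*B + 3)/9 = (B*y + 3)/9 = (3 + B*y)/9 = ⅓ + B*y/9)
K(I) = 0
G(o, 314)/(1 + K(-149)) = (⅓ + (⅑)*(-273)*314)/(1 + 0) = (⅓ - 28574/3)/1 = -28573/3*1 = -28573/3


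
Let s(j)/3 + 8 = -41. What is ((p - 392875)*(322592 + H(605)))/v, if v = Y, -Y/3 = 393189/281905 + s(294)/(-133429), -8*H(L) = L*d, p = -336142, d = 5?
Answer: 23561537992189177865105/420034040928 ≈ 5.6094e+10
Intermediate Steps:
s(j) = -147 (s(j) = -24 + 3*(-41) = -24 - 123 = -147)
H(L) = -5*L/8 (H(L) = -L*5/8 = -5*L/8)
Y = -157512765348/37614302245 (Y = -3*(393189/281905 - 147/(-133429)) = -3*(393189*(1/281905) - 147*(-1/133429)) = -3*(393189/281905 + 147/133429) = -3*52504255116/37614302245 = -157512765348/37614302245 ≈ -4.1876)
v = -157512765348/37614302245 ≈ -4.1876
((p - 392875)*(322592 + H(605)))/v = ((-336142 - 392875)*(322592 - 5/8*605))/(-157512765348/37614302245) = -729017*(322592 - 3025/8)*(-37614302245/157512765348) = -729017*2577711/8*(-37614302245/157512765348) = -1879195140087/8*(-37614302245/157512765348) = 23561537992189177865105/420034040928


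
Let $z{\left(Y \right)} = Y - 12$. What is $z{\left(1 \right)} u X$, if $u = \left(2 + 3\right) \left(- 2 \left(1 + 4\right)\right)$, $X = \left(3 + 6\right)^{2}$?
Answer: $44550$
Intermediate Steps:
$z{\left(Y \right)} = -12 + Y$ ($z{\left(Y \right)} = Y - 12 = -12 + Y$)
$X = 81$ ($X = 9^{2} = 81$)
$u = -50$ ($u = 5 \left(\left(-2\right) 5\right) = 5 \left(-10\right) = -50$)
$z{\left(1 \right)} u X = \left(-12 + 1\right) \left(-50\right) 81 = \left(-11\right) \left(-50\right) 81 = 550 \cdot 81 = 44550$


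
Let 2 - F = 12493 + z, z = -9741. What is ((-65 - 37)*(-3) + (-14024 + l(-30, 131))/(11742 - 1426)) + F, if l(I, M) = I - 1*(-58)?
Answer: -6306575/2579 ≈ -2445.4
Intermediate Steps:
l(I, M) = 58 + I (l(I, M) = I + 58 = 58 + I)
F = -2750 (F = 2 - (12493 - 9741) = 2 - 1*2752 = 2 - 2752 = -2750)
((-65 - 37)*(-3) + (-14024 + l(-30, 131))/(11742 - 1426)) + F = ((-65 - 37)*(-3) + (-14024 + (58 - 30))/(11742 - 1426)) - 2750 = (-102*(-3) + (-14024 + 28)/10316) - 2750 = (306 - 13996*1/10316) - 2750 = (306 - 3499/2579) - 2750 = 785675/2579 - 2750 = -6306575/2579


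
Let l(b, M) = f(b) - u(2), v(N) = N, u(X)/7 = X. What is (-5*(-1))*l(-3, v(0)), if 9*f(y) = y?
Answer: -215/3 ≈ -71.667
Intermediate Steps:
u(X) = 7*X
f(y) = y/9
l(b, M) = -14 + b/9 (l(b, M) = b/9 - 7*2 = b/9 - 1*14 = b/9 - 14 = -14 + b/9)
(-5*(-1))*l(-3, v(0)) = (-5*(-1))*(-14 + (1/9)*(-3)) = 5*(-14 - 1/3) = 5*(-43/3) = -215/3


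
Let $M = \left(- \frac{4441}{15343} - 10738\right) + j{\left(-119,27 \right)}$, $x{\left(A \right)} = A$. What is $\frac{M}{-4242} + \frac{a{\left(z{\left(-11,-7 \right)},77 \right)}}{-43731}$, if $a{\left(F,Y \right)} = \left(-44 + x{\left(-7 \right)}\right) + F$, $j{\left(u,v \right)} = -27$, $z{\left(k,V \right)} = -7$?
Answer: $\frac{1204484081744}{474372066231} \approx 2.5391$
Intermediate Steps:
$a{\left(F,Y \right)} = -51 + F$ ($a{\left(F,Y \right)} = \left(-44 - 7\right) + F = -51 + F$)
$M = - \frac{165171836}{15343}$ ($M = \left(- \frac{4441}{15343} - 10738\right) - 27 = - \frac{164757575}{15343} - 27 = - \frac{165171836}{15343} \approx -10765.0$)
$\frac{M}{-4242} + \frac{a{\left(z{\left(-11,-7 \right)},77 \right)}}{-43731} = - \frac{165171836}{15343 \left(-4242\right)} + \frac{-51 - 7}{-43731} = \left(- \frac{165171836}{15343}\right) \left(- \frac{1}{4242}\right) - - \frac{58}{43731} = \frac{82585918}{32542503} + \frac{58}{43731} = \frac{1204484081744}{474372066231}$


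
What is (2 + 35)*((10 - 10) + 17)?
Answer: 629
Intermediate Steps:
(2 + 35)*((10 - 10) + 17) = 37*(0 + 17) = 37*17 = 629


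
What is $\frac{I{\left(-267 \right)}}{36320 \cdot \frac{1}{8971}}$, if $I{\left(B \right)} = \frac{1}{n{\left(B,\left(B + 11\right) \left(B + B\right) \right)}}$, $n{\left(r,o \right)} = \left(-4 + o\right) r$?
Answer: $- \frac{8971}{1325640048000} \approx -6.7673 \cdot 10^{-9}$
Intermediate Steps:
$n{\left(r,o \right)} = r \left(-4 + o\right)$
$I{\left(B \right)} = \frac{1}{B \left(-4 + 2 B \left(11 + B\right)\right)}$ ($I{\left(B \right)} = \frac{1}{B \left(-4 + \left(B + 11\right) \left(B + B\right)\right)} = \frac{1}{B \left(-4 + \left(11 + B\right) 2 B\right)} = \frac{1}{B \left(-4 + 2 B \left(11 + B\right)\right)}$)
$\frac{I{\left(-267 \right)}}{36320 \cdot \frac{1}{8971}} = \frac{\frac{1}{2} \frac{1}{-267} \frac{1}{-2 - 267 \left(11 - 267\right)}}{36320 \cdot \frac{1}{8971}} = \frac{\frac{1}{2} \left(- \frac{1}{267}\right) \frac{1}{-2 - -68352}}{36320 \cdot \frac{1}{8971}} = \frac{\frac{1}{2} \left(- \frac{1}{267}\right) \frac{1}{-2 + 68352}}{\frac{36320}{8971}} = \frac{1}{2} \left(- \frac{1}{267}\right) \frac{1}{68350} \cdot \frac{8971}{36320} = \left(- \frac{1}{36498900}\right) \frac{8971}{36320} = - \frac{8971}{1325640048000}$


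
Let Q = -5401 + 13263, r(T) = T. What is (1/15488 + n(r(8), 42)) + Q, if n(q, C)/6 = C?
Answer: 125669633/15488 ≈ 8114.0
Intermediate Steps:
n(q, C) = 6*C
Q = 7862
(1/15488 + n(r(8), 42)) + Q = (1/15488 + 6*42) + 7862 = (1/15488 + 252) + 7862 = 3902977/15488 + 7862 = 125669633/15488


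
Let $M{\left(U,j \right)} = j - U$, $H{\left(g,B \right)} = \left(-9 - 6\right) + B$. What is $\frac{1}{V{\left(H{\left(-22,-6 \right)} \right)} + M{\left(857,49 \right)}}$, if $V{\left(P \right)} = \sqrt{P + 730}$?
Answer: $- \frac{808}{652155} - \frac{\sqrt{709}}{652155} \approx -0.0012798$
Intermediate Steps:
$H{\left(g,B \right)} = -15 + B$
$V{\left(P \right)} = \sqrt{730 + P}$
$\frac{1}{V{\left(H{\left(-22,-6 \right)} \right)} + M{\left(857,49 \right)}} = \frac{1}{\sqrt{730 - 21} + \left(49 - 857\right)} = \frac{1}{\sqrt{709} - 808} = \frac{1}{-808 + \sqrt{709}}$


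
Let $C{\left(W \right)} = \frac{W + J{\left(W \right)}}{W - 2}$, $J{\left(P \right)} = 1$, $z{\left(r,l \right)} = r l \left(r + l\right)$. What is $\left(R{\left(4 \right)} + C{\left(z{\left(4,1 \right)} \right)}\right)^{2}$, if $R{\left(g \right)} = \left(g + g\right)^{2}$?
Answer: $\frac{152881}{36} \approx 4246.7$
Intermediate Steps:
$z{\left(r,l \right)} = l r \left(l + r\right)$
$C{\left(W \right)} = \frac{1 + W}{-2 + W}$ ($C{\left(W \right)} = \frac{W + 1}{W - 2} = \frac{1 + W}{-2 + W}$)
$R{\left(g \right)} = 4 g^{2}$ ($R{\left(g \right)} = \left(2 g\right)^{2} = 4 g^{2}$)
$\left(R{\left(4 \right)} + C{\left(z{\left(4,1 \right)} \right)}\right)^{2} = \left(4 \cdot 4^{2} + \frac{1 + 1 \cdot 4 \left(1 + 4\right)}{-2 + 1 \cdot 4 \left(1 + 4\right)}\right)^{2} = \left(4 \cdot 16 + \frac{1 + 1 \cdot 4 \cdot 5}{-2 + 1 \cdot 4 \cdot 5}\right)^{2} = \left(64 + \frac{1 + 20}{-2 + 20}\right)^{2} = \left(64 + \frac{1}{18} \cdot 21\right)^{2} = \left(64 + \frac{7}{6}\right)^{2} = \left(\frac{391}{6}\right)^{2} = \frac{152881}{36}$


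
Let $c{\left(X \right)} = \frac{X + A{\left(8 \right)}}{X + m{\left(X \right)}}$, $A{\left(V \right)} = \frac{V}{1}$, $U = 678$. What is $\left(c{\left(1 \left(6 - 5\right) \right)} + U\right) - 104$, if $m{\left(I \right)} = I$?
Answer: $\frac{1157}{2} \approx 578.5$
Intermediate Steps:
$A{\left(V \right)} = V$ ($A{\left(V \right)} = V 1 = V$)
$c{\left(X \right)} = \frac{8 + X}{2 X}$ ($c{\left(X \right)} = \frac{X + 8}{X + X} = \frac{8 + X}{2 X}$)
$\left(c{\left(1 \left(6 - 5\right) \right)} + U\right) - 104 = \left(\frac{8 + 1 \left(6 - 5\right)}{2 \cdot 1 \left(6 - 5\right)} + 678\right) - 104 = \left(\frac{8 + 1 \cdot 1}{2 \cdot 1 \cdot 1} + 678\right) - 104 = \left(\frac{8 + 1}{2 \cdot 1} + 678\right) - 104 = \left(\frac{1}{2} \cdot 1 \cdot 9 + 678\right) - 104 = \left(\frac{9}{2} + 678\right) - 104 = \frac{1365}{2} - 104 = \frac{1157}{2}$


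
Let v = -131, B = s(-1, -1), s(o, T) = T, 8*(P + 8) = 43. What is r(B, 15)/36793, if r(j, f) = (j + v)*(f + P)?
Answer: -3267/73586 ≈ -0.044397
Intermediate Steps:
P = -21/8 (P = -8 + (⅛)*43 = -8 + 43/8 = -21/8 ≈ -2.6250)
B = -1
r(j, f) = (-131 + j)*(-21/8 + f) (r(j, f) = (j - 131)*(f - 21/8) = (-131 + j)*(-21/8 + f))
r(B, 15)/36793 = (2751/8 - 131*15 - 21/8*(-1) + 15*(-1))/36793 = (2751/8 - 1965 + 21/8 - 15)*(1/36793) = -3267/2*1/36793 = -3267/73586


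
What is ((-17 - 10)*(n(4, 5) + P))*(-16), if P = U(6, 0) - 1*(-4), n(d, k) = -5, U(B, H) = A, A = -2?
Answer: -1296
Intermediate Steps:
U(B, H) = -2
P = 2 (P = -2 - 1*(-4) = -2 + 4 = 2)
((-17 - 10)*(n(4, 5) + P))*(-16) = ((-17 - 10)*(-5 + 2))*(-16) = -27*(-3)*(-16) = 81*(-16) = -1296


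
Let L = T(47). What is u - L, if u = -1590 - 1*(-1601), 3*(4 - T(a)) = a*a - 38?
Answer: 2192/3 ≈ 730.67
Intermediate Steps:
T(a) = 50/3 - a²/3 (T(a) = 4 - (a*a - 38)/3 = 4 - (a² - 38)/3 = 4 - (-38 + a²)/3 = 4 + (38/3 - a²/3) = 50/3 - a²/3)
u = 11 (u = -1590 + 1601 = 11)
L = -2159/3 (L = 50/3 - ⅓*47² = 50/3 - ⅓*2209 = 50/3 - 2209/3 = -2159/3 ≈ -719.67)
u - L = 11 - 1*(-2159/3) = 11 + 2159/3 = 2192/3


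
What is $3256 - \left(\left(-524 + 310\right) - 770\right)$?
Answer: $4240$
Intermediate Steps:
$3256 - \left(\left(-524 + 310\right) - 770\right) = 3256 - \left(-214 - 770\right) = 3256 - -984 = 3256 + 984 = 4240$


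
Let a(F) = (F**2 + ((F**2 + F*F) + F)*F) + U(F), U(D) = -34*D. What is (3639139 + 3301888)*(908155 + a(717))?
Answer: 5130221203841687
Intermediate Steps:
a(F) = F**2 - 34*F + F*(F + 2*F**2) (a(F) = (F**2 + ((F**2 + F*F) + F)*F) - 34*F = (F**2 + ((F**2 + F**2) + F)*F) - 34*F = (F**2 + (2*F**2 + F)*F) - 34*F = (F**2 + (F + 2*F**2)*F) - 34*F = (F**2 + F*(F + 2*F**2)) - 34*F = F**2 - 34*F + F*(F + 2*F**2))
(3639139 + 3301888)*(908155 + a(717)) = (3639139 + 3301888)*(908155 + 2*717*(-17 + 717 + 717**2)) = 6941027*(908155 + 2*717*(-17 + 717 + 514089)) = 6941027*(908155 + 2*717*514789) = 6941027*(908155 + 738207426) = 6941027*739115581 = 5130221203841687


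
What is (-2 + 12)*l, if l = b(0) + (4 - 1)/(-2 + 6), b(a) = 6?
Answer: 135/2 ≈ 67.500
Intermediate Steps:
l = 27/4 (l = 6 + (4 - 1)/(-2 + 6) = 6 + 3/4 = 27/4 ≈ 6.7500)
(-2 + 12)*l = (-2 + 12)*(27/4) = 10*(27/4) = 135/2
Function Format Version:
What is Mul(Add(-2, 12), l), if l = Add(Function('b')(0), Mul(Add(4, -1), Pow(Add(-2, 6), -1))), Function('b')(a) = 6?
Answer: Rational(135, 2) ≈ 67.500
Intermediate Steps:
l = Rational(27, 4) (l = Add(6, Mul(Add(4, -1), Pow(Add(-2, 6), -1))) = Add(6, Mul(3, Pow(4, -1))) = Add(6, Mul(3, Rational(1, 4))) = Add(6, Rational(3, 4)) = Rational(27, 4) ≈ 6.7500)
Mul(Add(-2, 12), l) = Mul(Add(-2, 12), Rational(27, 4)) = Mul(10, Rational(27, 4)) = Rational(135, 2)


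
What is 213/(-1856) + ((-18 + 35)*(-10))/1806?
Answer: -350099/1675968 ≈ -0.20889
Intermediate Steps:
213/(-1856) + ((-18 + 35)*(-10))/1806 = 213*(-1/1856) + (17*(-10))*(1/1806) = -213/1856 - 170*1/1806 = -213/1856 - 85/903 = -350099/1675968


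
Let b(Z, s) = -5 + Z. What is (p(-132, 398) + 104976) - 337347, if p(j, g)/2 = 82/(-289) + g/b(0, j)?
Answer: -336006959/1445 ≈ -2.3253e+5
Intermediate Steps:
p(j, g) = -164/289 - 2*g/5 (p(j, g) = 2*(82/(-289) + g/(-5 + 0)) = 2*(82*(-1/289) + g/(-5)) = 2*(-82/289 + g*(-1/5)) = 2*(-82/289 - g/5) = -164/289 - 2*g/5)
(p(-132, 398) + 104976) - 337347 = ((-164/289 - 2/5*398) + 104976) - 337347 = ((-164/289 - 796/5) + 104976) - 337347 = (-230864/1445 + 104976) - 337347 = 151459456/1445 - 337347 = -336006959/1445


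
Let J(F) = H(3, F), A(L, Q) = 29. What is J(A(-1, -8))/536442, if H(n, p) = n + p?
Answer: 16/268221 ≈ 5.9652e-5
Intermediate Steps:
J(F) = 3 + F
J(A(-1, -8))/536442 = (3 + 29)/536442 = 32*(1/536442) = 16/268221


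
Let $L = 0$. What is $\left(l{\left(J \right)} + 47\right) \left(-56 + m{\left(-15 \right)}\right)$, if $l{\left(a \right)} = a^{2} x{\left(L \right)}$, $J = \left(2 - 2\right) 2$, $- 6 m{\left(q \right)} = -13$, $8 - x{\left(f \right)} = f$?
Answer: $- \frac{15181}{6} \approx -2530.2$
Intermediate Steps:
$x{\left(f \right)} = 8 - f$
$m{\left(q \right)} = \frac{13}{6}$ ($m{\left(q \right)} = \left(- \frac{1}{6}\right) \left(-13\right) = \frac{13}{6}$)
$J = 0$ ($J = 0 \cdot 2 = 0$)
$l{\left(a \right)} = 8 a^{2}$ ($l{\left(a \right)} = a^{2} \left(8 - 0\right) = a^{2} \left(8 + 0\right) = a^{2} \cdot 8 = 8 a^{2}$)
$\left(l{\left(J \right)} + 47\right) \left(-56 + m{\left(-15 \right)}\right) = \left(8 \cdot 0^{2} + 47\right) \left(-56 + \frac{13}{6}\right) = \left(8 \cdot 0 + 47\right) \left(- \frac{323}{6}\right) = \left(0 + 47\right) \left(- \frac{323}{6}\right) = 47 \left(- \frac{323}{6}\right) = - \frac{15181}{6}$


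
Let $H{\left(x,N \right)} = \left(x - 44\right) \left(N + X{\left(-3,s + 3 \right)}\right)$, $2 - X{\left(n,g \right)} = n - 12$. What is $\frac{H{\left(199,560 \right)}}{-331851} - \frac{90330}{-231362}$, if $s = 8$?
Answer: $\frac{4642120180}{38388855531} \approx 0.12092$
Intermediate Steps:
$X{\left(n,g \right)} = 14 - n$ ($X{\left(n,g \right)} = 2 - \left(n - 12\right) = 2 - \left(-12 + n\right) = 14 - n$)
$H{\left(x,N \right)} = \left(-44 + x\right) \left(17 + N\right)$ ($H{\left(x,N \right)} = \left(x - 44\right) \left(N + \left(14 - -3\right)\right) = \left(-44 + x\right) \left(N + \left(14 + 3\right)\right) = \left(-44 + x\right) \left(N + 17\right) = \left(-44 + x\right) \left(17 + N\right)$)
$\frac{H{\left(199,560 \right)}}{-331851} - \frac{90330}{-231362} = \frac{-748 - 24640 + 17 \cdot 199 + 560 \cdot 199}{-331851} - \frac{90330}{-231362} = \left(-748 - 24640 + 3383 + 111440\right) \left(- \frac{1}{331851}\right) - - \frac{45165}{115681} = 89435 \left(- \frac{1}{331851}\right) + \frac{45165}{115681} = - \frac{89435}{331851} + \frac{45165}{115681} = \frac{4642120180}{38388855531}$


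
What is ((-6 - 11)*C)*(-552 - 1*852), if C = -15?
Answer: -358020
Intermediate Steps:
((-6 - 11)*C)*(-552 - 1*852) = ((-6 - 11)*(-15))*(-552 - 1*852) = (-17*(-15))*(-552 - 852) = 255*(-1404) = -358020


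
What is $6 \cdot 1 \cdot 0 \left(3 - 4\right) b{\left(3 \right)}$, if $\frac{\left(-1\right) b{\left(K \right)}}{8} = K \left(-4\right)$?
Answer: $0$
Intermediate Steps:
$b{\left(K \right)} = 32 K$ ($b{\left(K \right)} = - 8 K \left(-4\right) = - 8 \left(- 4 K\right) = 32 K$)
$6 \cdot 1 \cdot 0 \left(3 - 4\right) b{\left(3 \right)} = 6 \cdot 1 \cdot 0 \left(3 - 4\right) 32 \cdot 3 = 6 \cdot 0 \left(-1\right) 96 = 6 \cdot 0 \cdot 96 = 0 \cdot 96 = 0$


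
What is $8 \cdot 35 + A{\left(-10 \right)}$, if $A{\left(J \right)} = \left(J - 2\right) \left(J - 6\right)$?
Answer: $472$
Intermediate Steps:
$A{\left(J \right)} = \left(-6 + J\right) \left(-2 + J\right)$ ($A{\left(J \right)} = \left(-2 + J\right) \left(-6 + J\right) = \left(-6 + J\right) \left(-2 + J\right)$)
$8 \cdot 35 + A{\left(-10 \right)} = 8 \cdot 35 + \left(12 + \left(-10\right)^{2} - -80\right) = 280 + \left(12 + 100 + 80\right) = 280 + 192 = 472$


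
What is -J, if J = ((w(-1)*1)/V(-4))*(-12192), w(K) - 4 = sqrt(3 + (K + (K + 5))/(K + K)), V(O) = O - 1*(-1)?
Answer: -16256 - 2032*sqrt(6) ≈ -21233.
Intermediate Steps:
V(O) = 1 + O (V(O) = O + 1 = 1 + O)
w(K) = 4 + sqrt(3 + (5 + 2*K)/(2*K)) (w(K) = 4 + sqrt(3 + (K + (K + 5))/(K + K)) = 4 + sqrt(3 + (K + (5 + K))/((2*K))) = 4 + sqrt(3 + (5 + 2*K)*(1/(2*K))) = 4 + sqrt(3 + (5 + 2*K)/(2*K)))
J = 16256 + 2032*sqrt(6) (J = (((4 + sqrt(16 + 10/(-1))/2)*1)/(1 - 4))*(-12192) = (((4 + sqrt(16 + 10*(-1))/2)*1)/(-3))*(-12192) = (((4 + sqrt(16 - 10)/2)*1)*(-1/3))*(-12192) = (((4 + sqrt(6)/2)*1)*(-1/3))*(-12192) = ((4 + sqrt(6)/2)*(-1/3))*(-12192) = (-4/3 - sqrt(6)/6)*(-12192) = 16256 + 2032*sqrt(6) ≈ 21233.)
-J = -(16256 + 2032*sqrt(6)) = -16256 - 2032*sqrt(6)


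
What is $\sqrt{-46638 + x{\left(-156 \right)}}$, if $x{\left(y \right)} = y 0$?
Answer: $3 i \sqrt{5182} \approx 215.96 i$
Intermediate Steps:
$x{\left(y \right)} = 0$
$\sqrt{-46638 + x{\left(-156 \right)}} = \sqrt{-46638 + 0} = \sqrt{-46638} = 3 i \sqrt{5182}$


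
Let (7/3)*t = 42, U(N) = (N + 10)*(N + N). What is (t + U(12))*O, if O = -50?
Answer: -27300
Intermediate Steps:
U(N) = 2*N*(10 + N) (U(N) = (10 + N)*(2*N) = 2*N*(10 + N))
t = 18 (t = (3/7)*42 = 18)
(t + U(12))*O = (18 + 2*12*(10 + 12))*(-50) = (18 + 2*12*22)*(-50) = (18 + 528)*(-50) = 546*(-50) = -27300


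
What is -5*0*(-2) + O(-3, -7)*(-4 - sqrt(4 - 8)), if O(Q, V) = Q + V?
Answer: 40 + 20*I ≈ 40.0 + 20.0*I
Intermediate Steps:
-5*0*(-2) + O(-3, -7)*(-4 - sqrt(4 - 8)) = -5*0*(-2) + (-3 - 7)*(-4 - sqrt(4 - 8)) = 0*(-2) - 10*(-4 - sqrt(-4)) = 0 - 10*(-4 - 2*I) = 0 + (40 + 20*I) = 40 + 20*I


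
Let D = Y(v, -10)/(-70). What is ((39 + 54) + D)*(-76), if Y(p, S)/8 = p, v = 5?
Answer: -49172/7 ≈ -7024.6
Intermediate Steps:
Y(p, S) = 8*p
D = -4/7 (D = (8*5)/(-70) = 40*(-1/70) = -4/7 ≈ -0.57143)
((39 + 54) + D)*(-76) = ((39 + 54) - 4/7)*(-76) = (93 - 4/7)*(-76) = (647/7)*(-76) = -49172/7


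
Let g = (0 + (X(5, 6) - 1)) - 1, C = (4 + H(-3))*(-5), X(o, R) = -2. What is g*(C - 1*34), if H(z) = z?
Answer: 156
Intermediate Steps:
C = -5 (C = (4 - 3)*(-5) = 1*(-5) = -5)
g = -4 (g = (0 + (-2 - 1)) - 1 = (0 - 3) - 1 = -3 - 1 = -4)
g*(C - 1*34) = -4*(-5 - 1*34) = -4*(-5 - 34) = -4*(-39) = 156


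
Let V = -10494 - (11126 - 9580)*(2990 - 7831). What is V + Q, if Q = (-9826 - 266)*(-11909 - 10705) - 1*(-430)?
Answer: 235694610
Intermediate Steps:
V = 7473692 (V = -10494 - 1546*(-4841) = -10494 - 1*(-7484186) = -10494 + 7484186 = 7473692)
Q = 228220918 (Q = -10092*(-22614) + 430 = 228220488 + 430 = 228220918)
V + Q = 7473692 + 228220918 = 235694610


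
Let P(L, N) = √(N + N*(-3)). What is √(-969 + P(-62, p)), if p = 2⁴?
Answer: √(-969 + 4*I*√2) ≈ 0.09086 + 31.129*I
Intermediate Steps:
p = 16
P(L, N) = √2*√(-N) (P(L, N) = √(N - 3*N) = √(-2*N) = √2*√(-N))
√(-969 + P(-62, p)) = √(-969 + √2*√(-1*16)) = √(-969 + √2*√(-16)) = √(-969 + √2*(4*I)) = √(-969 + 4*I*√2)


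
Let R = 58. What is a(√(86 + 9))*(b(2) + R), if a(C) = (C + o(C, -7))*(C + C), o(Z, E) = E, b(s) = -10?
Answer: 9120 - 672*√95 ≈ 2570.2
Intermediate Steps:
a(C) = 2*C*(-7 + C) (a(C) = (C - 7)*(C + C) = (-7 + C)*(2*C) = 2*C*(-7 + C))
a(√(86 + 9))*(b(2) + R) = (2*√(86 + 9)*(-7 + √(86 + 9)))*(-10 + 58) = (2*√95*(-7 + √95))*48 = 96*√95*(-7 + √95)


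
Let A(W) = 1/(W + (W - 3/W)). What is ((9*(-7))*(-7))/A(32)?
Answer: 901845/32 ≈ 28183.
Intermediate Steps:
A(W) = 1/(-3/W + 2*W) (A(W) = 1/(W + (W - 3/W)) = 1/(-3/W + 2*W))
((9*(-7))*(-7))/A(32) = ((9*(-7))*(-7))/((32/(-3 + 2*32²))) = (-63*(-7))/((32/(-3 + 2*1024))) = 441/((32/(-3 + 2048))) = 441/((32/2045)) = 441/((32*(1/2045))) = 441/(32/2045) = 441*(2045/32) = 901845/32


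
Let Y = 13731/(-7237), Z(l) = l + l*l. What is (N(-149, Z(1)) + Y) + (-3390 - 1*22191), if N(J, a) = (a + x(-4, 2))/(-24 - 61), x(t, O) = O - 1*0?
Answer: -15737220328/615145 ≈ -25583.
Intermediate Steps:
Z(l) = l + l²
x(t, O) = O (x(t, O) = O + 0 = O)
Y = -13731/7237 (Y = 13731*(-1/7237) = -13731/7237 ≈ -1.8973)
N(J, a) = -2/85 - a/85 (N(J, a) = (a + 2)/(-24 - 61) = (2 + a)/(-85) = (2 + a)*(-1/85) = -2/85 - a/85)
(N(-149, Z(1)) + Y) + (-3390 - 1*22191) = ((-2/85 - (1 + 1)/85) - 13731/7237) + (-3390 - 1*22191) = ((-2/85 - 2/85) - 13731/7237) + (-3390 - 22191) = ((-2/85 - 1/85*2) - 13731/7237) - 25581 = ((-2/85 - 2/85) - 13731/7237) - 25581 = (-4/85 - 13731/7237) - 25581 = -1196083/615145 - 25581 = -15737220328/615145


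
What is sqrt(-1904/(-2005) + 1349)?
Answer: 11*sqrt(44849845)/2005 ≈ 36.742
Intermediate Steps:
sqrt(-1904/(-2005) + 1349) = sqrt(-1904*(-1/2005) + 1349) = sqrt(1904/2005 + 1349) = sqrt(2706649/2005) = 11*sqrt(44849845)/2005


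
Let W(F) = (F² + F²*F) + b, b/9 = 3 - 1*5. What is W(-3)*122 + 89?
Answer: -4303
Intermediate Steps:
b = -18 (b = 9*(3 - 1*5) = 9*(3 - 5) = 9*(-2) = -18)
W(F) = -18 + F² + F³ (W(F) = (F² + F²*F) - 18 = (F² + F³) - 18 = -18 + F² + F³)
W(-3)*122 + 89 = (-18 + (-3)² + (-3)³)*122 + 89 = (-18 + 9 - 27)*122 + 89 = -36*122 + 89 = -4392 + 89 = -4303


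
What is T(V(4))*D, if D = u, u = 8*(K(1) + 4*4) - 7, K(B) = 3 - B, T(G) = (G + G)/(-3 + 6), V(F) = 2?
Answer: 548/3 ≈ 182.67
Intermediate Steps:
T(G) = 2*G/3 (T(G) = (2*G)/3 = (2*G)*(1/3) = 2*G/3)
u = 137 (u = 8*((3 - 1*1) + 4*4) - 7 = 8*((3 - 1) + 16) - 7 = 8*(2 + 16) - 7 = 8*18 - 7 = 144 - 7 = 137)
D = 137
T(V(4))*D = ((2/3)*2)*137 = (4/3)*137 = 548/3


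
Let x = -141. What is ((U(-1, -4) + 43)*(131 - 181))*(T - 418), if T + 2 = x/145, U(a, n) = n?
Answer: 23805990/29 ≈ 8.2090e+5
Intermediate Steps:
T = -431/145 (T = -2 - 141/145 = -431/145 ≈ -2.9724)
((U(-1, -4) + 43)*(131 - 181))*(T - 418) = ((-4 + 43)*(131 - 181))*(-431/145 - 418) = (39*(-50))*(-61041/145) = -1950*(-61041/145) = 23805990/29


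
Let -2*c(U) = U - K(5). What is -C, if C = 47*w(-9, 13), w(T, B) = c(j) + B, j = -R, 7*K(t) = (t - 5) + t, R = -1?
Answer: -4230/7 ≈ -604.29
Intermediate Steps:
K(t) = -5/7 + 2*t/7 (K(t) = ((t - 5) + t)/7 = ((-5 + t) + t)/7 = (-5 + 2*t)/7 = -5/7 + 2*t/7)
j = 1 (j = -1*(-1) = 1)
c(U) = 5/14 - U/2 (c(U) = -(U - (-5/7 + (2/7)*5))/2 = -(U - (-5/7 + 10/7))/2 = -(U - 1*5/7)/2 = -(U - 5/7)/2 = -(-5/7 + U)/2 = 5/14 - U/2)
w(T, B) = -1/7 + B (w(T, B) = (5/14 - 1/2*1) + B = (5/14 - 1/2) + B = -1/7 + B)
C = 4230/7 (C = 47*(-1/7 + 13) = 47*(90/7) = 4230/7 ≈ 604.29)
-C = -1*4230/7 = -4230/7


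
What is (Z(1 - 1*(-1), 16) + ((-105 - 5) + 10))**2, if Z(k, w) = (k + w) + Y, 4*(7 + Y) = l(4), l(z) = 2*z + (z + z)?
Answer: 7225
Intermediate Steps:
l(z) = 4*z (l(z) = 2*z + 2*z = 4*z)
Y = -3 (Y = -7 + (4*4)/4 = -7 + (1/4)*16 = -7 + 4 = -3)
Z(k, w) = -3 + k + w (Z(k, w) = (k + w) - 3 = -3 + k + w)
(Z(1 - 1*(-1), 16) + ((-105 - 5) + 10))**2 = ((-3 + (1 - 1*(-1)) + 16) + ((-105 - 5) + 10))**2 = ((-3 + (1 + 1) + 16) + (-110 + 10))**2 = ((-3 + 2 + 16) - 100)**2 = (15 - 100)**2 = (-85)**2 = 7225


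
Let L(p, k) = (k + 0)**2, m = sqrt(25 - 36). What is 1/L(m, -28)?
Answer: 1/784 ≈ 0.0012755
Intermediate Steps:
m = I*sqrt(11) (m = sqrt(-11) = I*sqrt(11) ≈ 3.3166*I)
L(p, k) = k**2
1/L(m, -28) = 1/((-28)**2) = 1/784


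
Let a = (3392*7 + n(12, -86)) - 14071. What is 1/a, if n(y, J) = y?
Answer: 1/9685 ≈ 0.00010325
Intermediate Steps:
a = 9685 (a = (3392*7 + 12) - 14071 = (23744 + 12) - 14071 = 23756 - 14071 = 9685)
1/a = 1/9685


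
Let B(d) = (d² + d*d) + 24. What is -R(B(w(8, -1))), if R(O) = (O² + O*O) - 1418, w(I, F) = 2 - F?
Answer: -2110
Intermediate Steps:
B(d) = 24 + 2*d² (B(d) = (d² + d²) + 24 = 2*d² + 24 = 24 + 2*d²)
R(O) = -1418 + 2*O² (R(O) = (O² + O²) - 1418 = 2*O² - 1418 = -1418 + 2*O²)
-R(B(w(8, -1))) = -(-1418 + 2*(24 + 2*(2 - 1*(-1))²)²) = -(-1418 + 2*(24 + 2*(2 + 1)²)²) = -(-1418 + 2*(24 + 2*3²)²) = -(-1418 + 2*(24 + 2*9)²) = -(-1418 + 2*(24 + 18)²) = -(-1418 + 2*42²) = -(-1418 + 2*1764) = -(-1418 + 3528) = -1*2110 = -2110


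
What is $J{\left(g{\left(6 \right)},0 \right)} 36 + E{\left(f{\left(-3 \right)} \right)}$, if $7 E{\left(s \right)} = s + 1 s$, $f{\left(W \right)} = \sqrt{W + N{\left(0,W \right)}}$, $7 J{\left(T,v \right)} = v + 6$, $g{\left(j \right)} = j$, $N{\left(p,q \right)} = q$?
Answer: $\frac{216}{7} + \frac{2 i \sqrt{6}}{7} \approx 30.857 + 0.69985 i$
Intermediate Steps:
$J{\left(T,v \right)} = \frac{6}{7} + \frac{v}{7}$ ($J{\left(T,v \right)} = \frac{v + 6}{7} = \frac{6 + v}{7} = \frac{6}{7} + \frac{v}{7}$)
$f{\left(W \right)} = \sqrt{2} \sqrt{W}$ ($f{\left(W \right)} = \sqrt{W + W} = \sqrt{2 W} = \sqrt{2} \sqrt{W}$)
$E{\left(s \right)} = \frac{2 s}{7}$ ($E{\left(s \right)} = \frac{s + 1 s}{7} = \frac{s + s}{7} = \frac{2 s}{7}$)
$J{\left(g{\left(6 \right)},0 \right)} 36 + E{\left(f{\left(-3 \right)} \right)} = \left(\frac{6}{7} + \frac{1}{7} \cdot 0\right) 36 + \frac{2 \sqrt{2} \sqrt{-3}}{7} = \left(\frac{6}{7} + 0\right) 36 + \frac{2 \sqrt{2} i \sqrt{3}}{7} = \frac{6}{7} \cdot 36 + \frac{2 i \sqrt{6}}{7} = \frac{216}{7} + \frac{2 i \sqrt{6}}{7}$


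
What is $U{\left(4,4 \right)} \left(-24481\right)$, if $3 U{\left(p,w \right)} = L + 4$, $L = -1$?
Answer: $-24481$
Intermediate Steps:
$U{\left(p,w \right)} = 1$ ($U{\left(p,w \right)} = \frac{-1 + 4}{3} = \frac{1}{3} \cdot 3 = 1$)
$U{\left(4,4 \right)} \left(-24481\right) = 1 \left(-24481\right) = -24481$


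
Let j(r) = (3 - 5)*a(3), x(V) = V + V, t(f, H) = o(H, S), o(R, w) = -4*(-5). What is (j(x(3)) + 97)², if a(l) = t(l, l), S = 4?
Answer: 3249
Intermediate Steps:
o(R, w) = 20
t(f, H) = 20
x(V) = 2*V
a(l) = 20
j(r) = -40 (j(r) = (3 - 5)*20 = -2*20 = -40)
(j(x(3)) + 97)² = (-40 + 97)² = 57² = 3249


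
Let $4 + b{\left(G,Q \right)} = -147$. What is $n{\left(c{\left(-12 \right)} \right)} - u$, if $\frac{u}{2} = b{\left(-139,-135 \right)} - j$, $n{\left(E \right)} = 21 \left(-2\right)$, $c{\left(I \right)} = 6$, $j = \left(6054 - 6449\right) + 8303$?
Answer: $16076$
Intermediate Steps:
$b{\left(G,Q \right)} = -151$ ($b{\left(G,Q \right)} = -4 - 147 = -151$)
$j = 7908$ ($j = -395 + 8303 = 7908$)
$n{\left(E \right)} = -42$
$u = -16118$ ($u = 2 \left(-151 - 7908\right) = 2 \left(-8059\right) = -16118$)
$n{\left(c{\left(-12 \right)} \right)} - u = -42 - -16118 = -42 + 16118 = 16076$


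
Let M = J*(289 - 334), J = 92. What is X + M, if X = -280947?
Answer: -285087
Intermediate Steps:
M = -4140 (M = 92*(289 - 334) = 92*(-45) = -4140)
X + M = -280947 - 4140 = -285087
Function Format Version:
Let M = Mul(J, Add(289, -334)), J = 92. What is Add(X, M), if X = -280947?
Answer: -285087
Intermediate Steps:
M = -4140 (M = Mul(92, Add(289, -334)) = Mul(92, -45) = -4140)
Add(X, M) = Add(-280947, -4140) = -285087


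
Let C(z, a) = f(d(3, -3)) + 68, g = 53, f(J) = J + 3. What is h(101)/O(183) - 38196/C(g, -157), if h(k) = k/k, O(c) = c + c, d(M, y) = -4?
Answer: -13979669/24522 ≈ -570.09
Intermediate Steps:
O(c) = 2*c
f(J) = 3 + J
h(k) = 1
C(z, a) = 67 (C(z, a) = (3 - 4) + 68 = -1 + 68 = 67)
h(101)/O(183) - 38196/C(g, -157) = 1/(2*183) - 38196/67 = 1/366 - 38196*1/67 = 1*(1/366) - 38196/67 = 1/366 - 38196/67 = -13979669/24522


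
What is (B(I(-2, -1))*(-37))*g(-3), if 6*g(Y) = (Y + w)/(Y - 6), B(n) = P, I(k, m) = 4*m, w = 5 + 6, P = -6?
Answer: -296/9 ≈ -32.889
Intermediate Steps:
w = 11
B(n) = -6
g(Y) = (11 + Y)/(6*(-6 + Y)) (g(Y) = ((Y + 11)/(Y - 6))/6 = ((11 + Y)/(-6 + Y))/6 = (11 + Y)/(6*(-6 + Y)))
(B(I(-2, -1))*(-37))*g(-3) = (-6*(-37))*((11 - 3)/(6*(-6 - 3))) = 222*((⅙)*8/(-9)) = 222*((⅙)*(-⅑)*8) = 222*(-4/27) = -296/9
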